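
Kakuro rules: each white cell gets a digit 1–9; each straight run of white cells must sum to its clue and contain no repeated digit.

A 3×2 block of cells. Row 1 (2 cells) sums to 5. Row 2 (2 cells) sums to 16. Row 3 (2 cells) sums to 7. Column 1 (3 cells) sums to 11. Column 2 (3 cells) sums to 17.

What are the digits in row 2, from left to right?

7 9

16 in 2 cells must be {7,9}.
The 16 across and the 11 down share only 7, so (2,1) = 7.
(2,2) = 16 − 7 = 9 completes the 16 across.
Nothing is forced directly, so branch on (1,1), whose candidates are 1 or 3. If (1,1) = 1: then (1,2) would have to be in {4} for the 5 across but in {1,2,3,5,6,7} for the 17 down — contradiction. So (1,1) = 3.
(1,2) = 5 − 3 = 2 completes the 5 across.
(3,1) = 11 − 10 = 1 completes the 11 down.
(3,2) = 7 − 1 = 6 completes the 7 across.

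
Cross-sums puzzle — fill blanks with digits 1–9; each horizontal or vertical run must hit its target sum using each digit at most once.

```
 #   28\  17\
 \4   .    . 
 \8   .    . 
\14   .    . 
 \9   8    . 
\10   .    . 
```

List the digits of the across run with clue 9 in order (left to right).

8 1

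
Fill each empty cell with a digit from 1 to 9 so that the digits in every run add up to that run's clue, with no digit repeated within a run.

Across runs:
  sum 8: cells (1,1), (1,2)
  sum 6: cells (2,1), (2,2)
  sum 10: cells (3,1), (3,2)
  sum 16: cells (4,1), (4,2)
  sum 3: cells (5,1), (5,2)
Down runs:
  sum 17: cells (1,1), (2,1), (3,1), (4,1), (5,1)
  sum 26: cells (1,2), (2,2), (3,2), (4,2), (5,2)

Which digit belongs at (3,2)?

6

16 in 2 cells must be {7,9}; 3 in 2 cells must be {1,2}.
Only 7 fits (4,1) under both its across sum 16 and down sum 17.
(4,2) = 16 − 7 = 9 completes the 16 across.
Nothing is forced directly, so branch on (1,1), whose candidates are 1 or 2 or 3. If (1,1) = 1: that forces (1,2) = 7, (5,1) = 2, (5,2) = 1, (2,1) = 4, after which (2,2) would have to be in {2} for the 6 across but in {3,4,5,6} for the 26 down — contradiction. If (1,1) = 2: that forces (1,2) = 6, (5,1) = 1, (5,2) = 2, (2,1) = 4, after which (2,2) would have to be in {2} for the 6 across but in {1,4,5,8} for the 26 down — contradiction. So (1,1) = 3.
(1,2) = 8 − 3 = 5 completes the 8 across.
No cell is forced outright now. (5,1) can only be 1 or 2 (the digits allowed by both its 3 across and its 17 down). If (5,1) = 2: that forces (5,2) = 1, (2,2) = 4, (3,2) = 7, after which (2,1) would have to be in {2} for the 6 across but in {1,4} for the 17 down — contradiction. So (5,1) = 1.
(5,2) = 3 − 1 = 2 completes the 3 across.
Given what's placed, (2,2) must be 4 to fit the 6 across and 26 down.
(3,2) = 26 − 20 = 6 completes the 26 down.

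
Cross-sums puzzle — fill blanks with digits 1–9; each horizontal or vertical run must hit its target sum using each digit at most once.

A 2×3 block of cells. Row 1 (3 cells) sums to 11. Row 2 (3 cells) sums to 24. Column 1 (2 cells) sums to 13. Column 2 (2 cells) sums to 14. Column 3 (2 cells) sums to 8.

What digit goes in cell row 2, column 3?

7

24 in 3 cells must be {7,8,9}.
The 24 across and the 8 down share only 7, so (2,3) = 7.
(1,3) = 8 − 7 = 1 completes the 8 down.
Nothing is forced directly, so branch on (1,2), whose candidates are 6 or 8. If (1,2) = 8: then (1,1) would have to be in {2} for the 11 across but in {4,5,6,7,8,9} for the 13 down — contradiction. So (1,2) = 6.
(1,1) = 11 − 7 = 4 completes the 11 across.
(2,1) = 13 − 4 = 9 completes the 13 down.
(2,2) = 24 − 16 = 8 completes the 24 across.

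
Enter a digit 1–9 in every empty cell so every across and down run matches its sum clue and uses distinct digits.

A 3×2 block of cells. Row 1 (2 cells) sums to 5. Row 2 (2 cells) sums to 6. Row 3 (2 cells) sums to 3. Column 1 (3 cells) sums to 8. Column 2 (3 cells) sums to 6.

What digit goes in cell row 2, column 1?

5

3 in 2 cells must be {1,2}; 6 in 3 cells must be {1,2,3}.
Nothing is forced directly, so branch on (3,1), whose candidates are 1 or 2. If (3,1) = 2: that forces (1,1) = 1, after which (1,2) would have to be in {4} for the 5 across but in {1,2,3} for the 6 down — contradiction. So (3,1) = 1.
(3,2) = 3 − 1 = 2 completes the 3 across.
Given what's placed, (2,2) must be 1 to fit the 6 across and 6 down.
(1,2) = 6 − 3 = 3 completes the 6 down.
(2,1) = 6 − 1 = 5 completes the 6 across.
(1,1) = 5 − 3 = 2 completes the 5 across.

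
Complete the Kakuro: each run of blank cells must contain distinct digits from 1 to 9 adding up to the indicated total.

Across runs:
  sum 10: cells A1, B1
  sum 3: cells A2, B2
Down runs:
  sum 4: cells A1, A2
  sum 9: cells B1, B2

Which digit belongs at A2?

1

3 in 2 cells must be {1,2}; 4 in 2 cells must be {1,3}.
The 3 across and the 4 down share only 1, so A2 = 1.
B2 = 3 − 1 = 2 completes the 3 across.
A1 = 4 − 1 = 3 completes the 4 down.
B1 = 10 − 3 = 7 completes the 10 across.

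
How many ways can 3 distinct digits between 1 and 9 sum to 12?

7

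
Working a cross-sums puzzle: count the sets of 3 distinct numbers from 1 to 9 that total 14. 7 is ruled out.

3 distinct digits from 1–9 sum between 6 and 24.
Dropping sets that contain 7.
Enumerating: {1,4,9}, {1,5,8}, {2,3,9}, {2,4,8}, {3,5,6}.

5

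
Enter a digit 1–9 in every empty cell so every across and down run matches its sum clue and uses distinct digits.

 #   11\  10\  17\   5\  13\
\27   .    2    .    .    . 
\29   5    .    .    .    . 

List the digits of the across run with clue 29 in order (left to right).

17 in 2 cells must be {8,9}.
R1C1 = 11 − 5 = 6 completes the 11 down.
R2C2 = 10 − 2 = 8 completes the 10 down.
Given what's placed, R2C3 must be 9 to fit the 29 across and 17 down.
R1C3 = 17 − 9 = 8 completes the 17 down.
Given what's placed, R1C4 must be 4 to fit the 27 across and 5 down.
R1C5 = 27 − 20 = 7 completes the 27 across.
R2C4 = 5 − 4 = 1 completes the 5 down.
R2C5 = 29 − 23 = 6 completes the 29 across.

5 8 9 1 6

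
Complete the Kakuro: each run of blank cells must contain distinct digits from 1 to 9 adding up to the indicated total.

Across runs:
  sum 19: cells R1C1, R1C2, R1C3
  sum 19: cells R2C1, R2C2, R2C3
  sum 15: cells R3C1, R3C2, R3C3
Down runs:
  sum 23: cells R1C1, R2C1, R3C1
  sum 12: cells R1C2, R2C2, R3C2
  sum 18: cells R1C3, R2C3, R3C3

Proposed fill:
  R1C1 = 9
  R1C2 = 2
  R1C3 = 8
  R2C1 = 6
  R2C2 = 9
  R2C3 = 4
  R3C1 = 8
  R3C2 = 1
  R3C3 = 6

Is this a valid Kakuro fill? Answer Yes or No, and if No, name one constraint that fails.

Yes

Across: 9+2+8=19; 6+9+4=19; 8+1+6=15. Down: 9+6+8=23; 2+9+1=12; 8+4+6=18. No digit repeats within any run.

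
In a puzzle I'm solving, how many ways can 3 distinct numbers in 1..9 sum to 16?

3 distinct digits from 1–9 sum between 6 and 24.

8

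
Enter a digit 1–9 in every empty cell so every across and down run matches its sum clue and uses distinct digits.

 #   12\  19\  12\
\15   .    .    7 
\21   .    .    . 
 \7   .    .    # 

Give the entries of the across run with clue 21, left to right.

7 9 5

R2C3 = 12 − 7 = 5 completes the 12 down.
Nothing is forced directly, so branch on R2C1, whose candidates are 7 or 9. If R2C1 = 9: that forces R1C1 = 2, R1C2 = 6, after which R2C2 would have to be in {7} for the 21 across but in {4,5,8,9} for the 19 down — contradiction. So R2C1 = 7.
R2C2 = 21 − 12 = 9 completes the 21 across.
Nothing is forced directly, so branch on R1C1, whose candidates are 2 or 3. If R1C1 = 3: then R1C2 would have to be in {5} for the 15 across but in {2,3,4,6,7,8} for the 19 down — contradiction. So R1C1 = 2.
R1C2 = 15 − 9 = 6 completes the 15 across.
R3C1 = 12 − 9 = 3 completes the 12 down.
R3C2 = 7 − 3 = 4 completes the 7 across.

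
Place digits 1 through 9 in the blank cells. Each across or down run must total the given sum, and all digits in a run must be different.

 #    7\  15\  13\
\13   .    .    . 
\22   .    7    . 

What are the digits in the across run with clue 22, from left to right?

6 7 9

R1C2 = 15 − 7 = 8 completes the 15 down.
R1C3 = 4: the only remaining digit allowed by both the 13 across and the 13 down.
R2C1 = 6: the only remaining digit allowed by both the 22 across and the 7 down.
R2C3 = 22 − 13 = 9 completes the 22 across.
R1C1 = 13 − 12 = 1 completes the 13 across.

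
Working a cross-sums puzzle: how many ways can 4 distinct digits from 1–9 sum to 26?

4 distinct digits from 1–9 sum between 10 and 30.
Enumerating: {2,7,8,9}, {3,6,8,9}, {4,5,8,9}, {4,6,7,9}, {5,6,7,8}.

5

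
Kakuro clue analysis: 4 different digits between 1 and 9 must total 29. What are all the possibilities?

4 distinct digits from 1–9 sum between 10 and 30.
Only one set works: {5,7,8,9}.

{5,7,8,9}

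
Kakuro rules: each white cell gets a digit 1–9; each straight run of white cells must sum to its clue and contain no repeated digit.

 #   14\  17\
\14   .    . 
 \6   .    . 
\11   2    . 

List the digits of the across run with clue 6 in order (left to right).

R3C2 = 11 − 2 = 9 completes the 11 across.
Nothing is forced directly, so branch on R2C1, whose candidates are 4 or 5. If R2C1 = 5: then R1C1 would have to be in {5,6,8,9} for the 14 across but in {7} for the 14 down — contradiction. So R2C1 = 4.
R1C1 = 14 − 6 = 8 completes the 14 down.
R1C2 = 14 − 8 = 6 completes the 14 across.
R2C2 = 6 − 4 = 2 completes the 6 across.

4, 2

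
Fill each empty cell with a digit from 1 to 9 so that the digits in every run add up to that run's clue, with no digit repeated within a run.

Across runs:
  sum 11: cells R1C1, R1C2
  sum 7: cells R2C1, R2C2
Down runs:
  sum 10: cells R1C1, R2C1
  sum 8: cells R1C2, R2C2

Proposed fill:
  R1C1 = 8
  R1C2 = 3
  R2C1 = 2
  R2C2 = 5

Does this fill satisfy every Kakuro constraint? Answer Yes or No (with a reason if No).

Across: 8+3=11; 2+5=7. Down: 8+2=10; 3+5=8. No digit repeats within any run.

Yes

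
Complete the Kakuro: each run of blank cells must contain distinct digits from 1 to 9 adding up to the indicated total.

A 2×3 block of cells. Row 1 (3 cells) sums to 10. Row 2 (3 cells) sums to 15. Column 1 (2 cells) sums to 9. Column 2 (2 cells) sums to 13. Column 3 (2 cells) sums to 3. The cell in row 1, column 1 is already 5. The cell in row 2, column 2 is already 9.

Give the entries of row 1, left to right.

3 in 2 cells must be {1,2}.
(1,2) = 13 − 9 = 4 completes the 13 down.
(1,3) = 10 − 9 = 1 completes the 10 across.
(2,1) = 9 − 5 = 4 completes the 9 down.
(2,3) = 15 − 13 = 2 completes the 15 across.

5 4 1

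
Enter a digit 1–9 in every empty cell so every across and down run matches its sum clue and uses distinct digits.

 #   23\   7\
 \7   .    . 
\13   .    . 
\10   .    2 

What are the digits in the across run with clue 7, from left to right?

6 1

23 in 3 cells must be {6,8,9}; 7 in 3 cells must be {1,2,4}.
R1C1 = 6: only digit in both the 7-across and 23-down candidate sets.
R1C2 = 7 − 6 = 1 completes the 7 across.
R2C2 = 7 − 3 = 4 completes the 7 down.
R3C1 = 10 − 2 = 8 completes the 10 across.
R2C1 = 13 − 4 = 9 completes the 13 across.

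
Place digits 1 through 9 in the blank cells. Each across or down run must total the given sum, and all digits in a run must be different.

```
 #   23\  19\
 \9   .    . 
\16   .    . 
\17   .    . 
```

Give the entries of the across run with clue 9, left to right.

6 3

16 in 2 cells must be {7,9}; 17 in 2 cells must be {8,9}; 23 in 3 cells must be {6,8,9}.
The 16 across and the 23 down share only 9, so R2C1 = 9.
R2C2 = 16 − 9 = 7 completes the 16 across.
Given what's placed, R3C1 must be 8 to fit the 17 across and 23 down.
R3C2 = 17 − 8 = 9 completes the 17 across.
R1C1 = 23 − 17 = 6 completes the 23 down.
R1C2 = 9 − 6 = 3 completes the 9 across.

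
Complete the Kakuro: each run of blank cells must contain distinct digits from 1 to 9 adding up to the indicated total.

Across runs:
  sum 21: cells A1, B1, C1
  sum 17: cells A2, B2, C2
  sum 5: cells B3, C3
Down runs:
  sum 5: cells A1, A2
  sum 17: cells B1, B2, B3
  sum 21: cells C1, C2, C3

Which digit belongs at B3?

Only 4 fits A1 under both its across sum 21 and down sum 5.
A2 = 5 − 4 = 1 completes the 5 down.
The 5 across and the 21 down share only 4, so C3 = 4.
C2 = 9: the only remaining digit allowed by both the 17 across and the 21 down.
B3 = 5 − 4 = 1 completes the 5 across.
Given what's placed, B1 must be 9 to fit the 21 across and 17 down.
C1 = 21 − 13 = 8 completes the 21 across.
B2 = 17 − 10 = 7 completes the 17 across.

1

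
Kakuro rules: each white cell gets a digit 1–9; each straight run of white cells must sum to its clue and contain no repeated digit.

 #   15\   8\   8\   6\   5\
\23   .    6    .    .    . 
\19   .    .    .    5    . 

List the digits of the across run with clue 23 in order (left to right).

R1C4 = 6 − 5 = 1 completes the 6 down.
R2C2 = 8 − 6 = 2 completes the 8 down.
Nothing is forced directly, so branch on R2C1, whose candidates are 7 or 8. If R2C1 = 7: that forces R1C1 = 8, R1C5 = 3, R2C3 = 1, after which R2C5 would have to be in {4} for the 19 across but in {2} for the 5 down — contradiction. So R2C1 = 8.
R1C1 = 15 − 8 = 7 completes the 15 down.
Given what's placed, R1C3 must be 5 to fit the 23 across and 8 down.
R1C5 = 23 − 19 = 4 completes the 23 across.
R2C3 = 8 − 5 = 3 completes the 8 down.
R2C5 = 19 − 18 = 1 completes the 19 across.

7, 6, 5, 1, 4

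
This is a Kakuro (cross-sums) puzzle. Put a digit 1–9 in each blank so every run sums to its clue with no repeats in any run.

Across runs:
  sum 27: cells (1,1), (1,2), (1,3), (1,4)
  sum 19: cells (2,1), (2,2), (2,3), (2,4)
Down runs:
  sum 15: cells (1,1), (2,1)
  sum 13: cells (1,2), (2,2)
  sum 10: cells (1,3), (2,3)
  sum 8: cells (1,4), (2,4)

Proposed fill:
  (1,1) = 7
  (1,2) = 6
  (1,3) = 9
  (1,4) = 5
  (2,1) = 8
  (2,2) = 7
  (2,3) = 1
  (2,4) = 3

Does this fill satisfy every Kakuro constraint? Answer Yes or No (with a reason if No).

Yes

Across: 7+6+9+5=27; 8+7+1+3=19. Down: 7+8=15; 6+7=13; 9+1=10; 5+3=8. No digit repeats within any run.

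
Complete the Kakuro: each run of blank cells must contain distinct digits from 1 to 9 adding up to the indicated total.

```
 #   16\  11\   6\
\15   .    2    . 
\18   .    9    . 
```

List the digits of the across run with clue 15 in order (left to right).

9 2 4

16 in 2 cells must be {7,9}.
R2C1 = 7: the only remaining digit allowed by both the 18 across and the 16 down.
R2C3 = 18 − 16 = 2 completes the 18 across.
R1C1 = 16 − 7 = 9 completes the 16 down.
R1C3 = 15 − 11 = 4 completes the 15 across.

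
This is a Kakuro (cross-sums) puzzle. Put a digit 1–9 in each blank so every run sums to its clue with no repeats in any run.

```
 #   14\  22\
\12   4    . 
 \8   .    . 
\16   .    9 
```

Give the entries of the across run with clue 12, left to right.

4 8

16 in 2 cells must be {7,9}.
R1C2 = 12 − 4 = 8 completes the 12 across.
R2C2 = 22 − 17 = 5 completes the 22 down.
R3C1 = 16 − 9 = 7 completes the 16 across.
R2C1 = 8 − 5 = 3 completes the 8 across.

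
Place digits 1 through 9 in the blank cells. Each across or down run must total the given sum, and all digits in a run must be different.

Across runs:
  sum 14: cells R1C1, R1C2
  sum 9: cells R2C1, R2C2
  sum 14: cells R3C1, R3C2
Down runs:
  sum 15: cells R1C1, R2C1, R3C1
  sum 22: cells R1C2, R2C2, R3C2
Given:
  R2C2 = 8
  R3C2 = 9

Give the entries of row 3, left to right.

5 9

R1C2 = 22 − 17 = 5 completes the 22 down.
R2C1 = 9 − 8 = 1 completes the 9 across.
R3C1 = 14 − 9 = 5 completes the 14 across.
R1C1 = 14 − 5 = 9 completes the 14 across.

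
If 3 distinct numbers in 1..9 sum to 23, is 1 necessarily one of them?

No

The only way to make 23 from 3 distinct digits is {6,8,9}, which does not contain 1.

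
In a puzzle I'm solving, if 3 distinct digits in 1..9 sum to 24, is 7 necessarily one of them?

The only way to make 24 from 3 distinct digits is {7,8,9}, which contains 7.

Yes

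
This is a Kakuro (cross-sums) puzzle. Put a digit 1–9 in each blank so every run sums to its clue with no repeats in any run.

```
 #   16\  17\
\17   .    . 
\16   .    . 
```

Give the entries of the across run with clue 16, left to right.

7 9

17 in 2 cells must be {8,9}; 16 in 2 cells must be {7,9}.
The 17 across and the 16 down share only 9, so R1C1 = 9.
R1C2 = 17 − 9 = 8 completes the 17 across.
R2C1 = 16 − 9 = 7 completes the 16 down.
R2C2 = 16 − 7 = 9 completes the 16 across.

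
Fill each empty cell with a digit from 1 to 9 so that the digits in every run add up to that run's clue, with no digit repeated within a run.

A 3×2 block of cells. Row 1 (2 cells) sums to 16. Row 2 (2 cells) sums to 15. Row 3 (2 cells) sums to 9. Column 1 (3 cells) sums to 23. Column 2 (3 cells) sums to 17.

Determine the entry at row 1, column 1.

16 in 2 cells must be {7,9}; 23 in 3 cells must be {6,8,9}.
The 16 across and the 23 down share only 9, so (1,1) = 9.
(1,2) = 16 − 9 = 7 completes the 16 across.
Nothing is forced directly, so branch on (2,1), whose candidates are 6 or 8. If (2,1) = 8: then (2,2) would have to be in {7} for the 15 across but in {1,2,4,6,8,9} for the 17 down — contradiction. So (2,1) = 6.
(2,2) = 15 − 6 = 9 completes the 15 across.
(3,1) = 23 − 15 = 8 completes the 23 down.
(3,2) = 9 − 8 = 1 completes the 9 across.

9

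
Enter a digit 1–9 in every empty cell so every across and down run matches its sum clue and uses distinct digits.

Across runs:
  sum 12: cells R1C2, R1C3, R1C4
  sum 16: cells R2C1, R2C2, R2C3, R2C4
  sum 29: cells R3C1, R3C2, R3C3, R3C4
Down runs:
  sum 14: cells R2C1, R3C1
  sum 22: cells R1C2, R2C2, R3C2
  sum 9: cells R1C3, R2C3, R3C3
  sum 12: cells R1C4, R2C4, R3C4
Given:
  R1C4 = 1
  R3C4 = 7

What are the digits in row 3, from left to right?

8 9 5 7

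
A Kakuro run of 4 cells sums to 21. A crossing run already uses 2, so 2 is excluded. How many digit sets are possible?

7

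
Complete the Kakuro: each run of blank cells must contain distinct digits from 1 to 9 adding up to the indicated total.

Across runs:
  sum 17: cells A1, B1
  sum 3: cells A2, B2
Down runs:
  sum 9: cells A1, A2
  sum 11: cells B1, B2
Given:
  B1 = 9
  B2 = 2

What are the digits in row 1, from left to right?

8 9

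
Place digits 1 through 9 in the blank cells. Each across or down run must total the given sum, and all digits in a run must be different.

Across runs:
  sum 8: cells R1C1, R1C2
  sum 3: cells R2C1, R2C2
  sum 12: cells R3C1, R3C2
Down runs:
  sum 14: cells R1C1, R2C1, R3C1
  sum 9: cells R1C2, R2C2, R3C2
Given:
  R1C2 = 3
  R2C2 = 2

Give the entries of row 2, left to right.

3 in 2 cells must be {1,2}.
R1C1 = 8 − 3 = 5 completes the 8 across.
R2C1 = 3 − 2 = 1 completes the 3 across.
R3C1 = 14 − 6 = 8 completes the 14 down.
R3C2 = 12 − 8 = 4 completes the 12 across.

1, 2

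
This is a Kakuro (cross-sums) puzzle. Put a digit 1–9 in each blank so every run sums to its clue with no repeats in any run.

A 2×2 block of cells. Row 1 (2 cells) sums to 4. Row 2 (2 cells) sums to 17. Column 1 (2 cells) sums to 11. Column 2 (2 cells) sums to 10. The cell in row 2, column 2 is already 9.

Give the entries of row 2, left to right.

4 in 2 cells must be {1,3}; 17 in 2 cells must be {8,9}.
(1,1) = 3: only digit in both the 4-across and 11-down candidate sets.
(1,2) = 4 − 3 = 1 completes the 4 across.
(2,1) = 17 − 9 = 8 completes the 17 across.

8 9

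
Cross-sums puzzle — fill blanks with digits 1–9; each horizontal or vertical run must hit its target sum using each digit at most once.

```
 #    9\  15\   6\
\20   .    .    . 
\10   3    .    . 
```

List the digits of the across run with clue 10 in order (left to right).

3 6 1

R1C1 = 9 − 3 = 6 completes the 9 down.
Given what's placed, R1C2 must be 9 to fit the 20 across and 15 down.
R1C3 = 20 − 15 = 5 completes the 20 across.
R2C2 = 15 − 9 = 6 completes the 15 down.
R2C3 = 10 − 9 = 1 completes the 10 across.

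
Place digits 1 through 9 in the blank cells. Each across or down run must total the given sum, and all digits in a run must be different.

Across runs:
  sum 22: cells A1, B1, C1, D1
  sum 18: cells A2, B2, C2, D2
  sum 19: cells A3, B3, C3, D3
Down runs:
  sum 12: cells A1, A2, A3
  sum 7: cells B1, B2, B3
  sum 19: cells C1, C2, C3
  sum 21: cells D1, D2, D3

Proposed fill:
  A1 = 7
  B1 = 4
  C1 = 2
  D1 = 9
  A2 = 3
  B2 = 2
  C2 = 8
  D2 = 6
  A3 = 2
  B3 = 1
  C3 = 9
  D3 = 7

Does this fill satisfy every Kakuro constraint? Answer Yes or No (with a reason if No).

No — the down run D1–D3 sums to 22, not 21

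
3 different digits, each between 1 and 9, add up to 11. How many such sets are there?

5

3 distinct digits from 1–9 sum between 6 and 24.
Enumerating: {1,2,8}, {1,3,7}, {1,4,6}, {2,3,6}, {2,4,5}.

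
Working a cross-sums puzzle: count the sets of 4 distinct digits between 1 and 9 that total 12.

4 distinct digits from 1–9 sum between 10 and 30.
Enumerating: {1,2,3,6}, {1,2,4,5}.

2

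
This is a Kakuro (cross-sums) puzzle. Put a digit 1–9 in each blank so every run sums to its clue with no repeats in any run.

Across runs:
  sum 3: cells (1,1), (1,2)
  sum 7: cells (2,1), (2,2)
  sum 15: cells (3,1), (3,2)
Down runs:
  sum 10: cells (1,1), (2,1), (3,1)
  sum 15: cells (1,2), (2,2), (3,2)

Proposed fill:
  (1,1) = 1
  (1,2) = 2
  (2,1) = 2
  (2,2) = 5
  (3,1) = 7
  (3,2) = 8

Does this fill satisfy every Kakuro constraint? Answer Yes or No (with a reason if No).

Yes

Across: 1+2=3; 2+5=7; 7+8=15. Down: 1+2+7=10; 2+5+8=15. No digit repeats within any run.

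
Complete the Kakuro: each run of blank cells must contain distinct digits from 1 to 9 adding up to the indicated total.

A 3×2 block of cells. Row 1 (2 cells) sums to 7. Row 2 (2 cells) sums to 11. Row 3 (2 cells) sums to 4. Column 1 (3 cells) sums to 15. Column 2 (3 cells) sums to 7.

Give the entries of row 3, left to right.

4 in 2 cells must be {1,3}; 7 in 3 cells must be {1,2,4}.
The 4 across and the 7 down share only 1, so (3,2) = 1.
(3,1) = 4 − 1 = 3 completes the 4 across.
Nothing is forced directly, so branch on (1,1), whose candidates are 4 or 5. If (1,1) = 4: then (1,2) would have to be in {3} for the 7 across but in {2,4} for the 7 down — contradiction. So (1,1) = 5.
(1,2) = 7 − 5 = 2 completes the 7 across.
(2,1) = 15 − 8 = 7 completes the 15 down.
(2,2) = 11 − 7 = 4 completes the 11 across.

3 1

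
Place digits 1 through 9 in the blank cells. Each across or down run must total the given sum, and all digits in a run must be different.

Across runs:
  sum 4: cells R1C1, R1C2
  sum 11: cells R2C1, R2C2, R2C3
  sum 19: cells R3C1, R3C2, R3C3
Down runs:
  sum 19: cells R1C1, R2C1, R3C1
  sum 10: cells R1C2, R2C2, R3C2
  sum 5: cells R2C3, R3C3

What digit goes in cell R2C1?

4 in 2 cells must be {1,3}.
Only 3 fits R1C1 under both its across sum 4 and down sum 19.
R1C2 = 4 − 3 = 1 completes the 4 across.
Given what's placed, R2C1 must be 7 to fit the 11 across and 19 down.

7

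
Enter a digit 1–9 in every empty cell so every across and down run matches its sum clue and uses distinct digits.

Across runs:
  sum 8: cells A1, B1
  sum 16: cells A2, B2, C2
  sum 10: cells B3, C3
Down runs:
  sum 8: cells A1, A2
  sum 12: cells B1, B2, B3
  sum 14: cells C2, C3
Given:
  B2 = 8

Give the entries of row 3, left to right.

No cell is forced outright now. B3 can only be 1 or 3 (the digits allowed by both its 10 across and its 12 down). If B3 = 3: that forces B1 = 1, after which C3 would have to be in {7} for the 10 across but in {5,6,8,9} for the 14 down — contradiction. So B3 = 1.
B1 = 12 − 9 = 3 completes the 12 down.
C3 = 10 − 1 = 9 completes the 10 across.
A1 = 8 − 3 = 5 completes the 8 across.
A2 = 8 − 5 = 3 completes the 8 down.
C2 = 16 − 11 = 5 completes the 16 across.

1, 9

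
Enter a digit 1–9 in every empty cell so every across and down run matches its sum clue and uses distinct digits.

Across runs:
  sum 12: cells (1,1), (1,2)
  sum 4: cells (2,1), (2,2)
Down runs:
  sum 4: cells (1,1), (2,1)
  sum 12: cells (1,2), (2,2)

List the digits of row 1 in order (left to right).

3, 9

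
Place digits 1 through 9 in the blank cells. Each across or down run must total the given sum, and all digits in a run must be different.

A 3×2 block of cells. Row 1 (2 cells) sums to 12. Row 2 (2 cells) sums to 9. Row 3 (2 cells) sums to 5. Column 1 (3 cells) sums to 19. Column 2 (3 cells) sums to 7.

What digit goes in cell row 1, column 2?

4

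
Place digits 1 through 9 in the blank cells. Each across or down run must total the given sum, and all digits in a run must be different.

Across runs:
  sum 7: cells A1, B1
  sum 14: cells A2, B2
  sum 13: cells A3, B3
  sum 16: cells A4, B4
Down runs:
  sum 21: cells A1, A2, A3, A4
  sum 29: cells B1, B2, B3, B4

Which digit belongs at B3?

9

16 in 2 cells must be {7,9}; 29 in 4 cells must be {5,7,8,9}.
Only 5 fits B1 under both its across sum 7 and down sum 29.
A1 = 7 − 5 = 2 completes the 7 across.
Nothing is forced directly, so branch on B2, whose candidates are 8 or 9. If B2 = 9: that forces A2 = 5, after which A4 would have to be in {7,9} for the 16 across but in {6,8} for the 21 down — contradiction. So B2 = 8.
A2 = 14 − 8 = 6 completes the 14 across.
A4 = 9: the only remaining digit allowed by both the 16 across and the 21 down.
B4 = 16 − 9 = 7 completes the 16 across.
A3 = 21 − 17 = 4 completes the 21 down.
B3 = 13 − 4 = 9 completes the 13 across.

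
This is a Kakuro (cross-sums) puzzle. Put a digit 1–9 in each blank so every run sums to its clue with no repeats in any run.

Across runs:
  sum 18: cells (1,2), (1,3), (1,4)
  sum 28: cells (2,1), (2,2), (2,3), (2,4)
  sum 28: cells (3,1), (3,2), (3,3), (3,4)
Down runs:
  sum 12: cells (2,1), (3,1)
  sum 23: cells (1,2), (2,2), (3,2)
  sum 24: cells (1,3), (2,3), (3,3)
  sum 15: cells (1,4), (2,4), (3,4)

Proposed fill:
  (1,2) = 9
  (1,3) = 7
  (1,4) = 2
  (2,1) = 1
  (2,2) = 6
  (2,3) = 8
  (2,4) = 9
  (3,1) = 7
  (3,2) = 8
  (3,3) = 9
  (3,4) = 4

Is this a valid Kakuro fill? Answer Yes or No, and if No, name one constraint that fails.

No — the across run (2,1)–(2,4) sums to 24, not 28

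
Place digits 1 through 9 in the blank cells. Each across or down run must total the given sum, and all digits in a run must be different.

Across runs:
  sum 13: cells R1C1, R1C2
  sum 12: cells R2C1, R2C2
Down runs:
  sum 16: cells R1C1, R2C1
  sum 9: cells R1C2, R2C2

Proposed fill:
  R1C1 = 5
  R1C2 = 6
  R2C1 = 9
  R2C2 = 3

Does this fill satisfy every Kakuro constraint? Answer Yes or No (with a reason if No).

No — the down run R1C1–R2C1 sums to 14, not 16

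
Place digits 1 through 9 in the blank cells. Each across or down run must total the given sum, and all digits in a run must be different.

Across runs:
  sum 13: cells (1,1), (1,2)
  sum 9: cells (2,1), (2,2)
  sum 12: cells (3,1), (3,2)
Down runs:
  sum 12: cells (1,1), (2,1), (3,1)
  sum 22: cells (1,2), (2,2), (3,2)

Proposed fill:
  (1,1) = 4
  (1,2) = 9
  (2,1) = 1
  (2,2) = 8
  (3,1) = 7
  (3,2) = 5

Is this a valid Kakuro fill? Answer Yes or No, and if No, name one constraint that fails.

Yes

Across: 4+9=13; 1+8=9; 7+5=12. Down: 4+1+7=12; 9+8+5=22. No digit repeats within any run.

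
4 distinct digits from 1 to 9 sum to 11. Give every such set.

4 distinct digits from 1–9 sum between 10 and 30.
Only one set works: {1,2,3,5}.

{1,2,3,5}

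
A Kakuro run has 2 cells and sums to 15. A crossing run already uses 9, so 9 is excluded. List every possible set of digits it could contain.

2 distinct digits from 1–9 sum between 3 and 17.
Dropping sets that contain 9.
Only one set works: {7,8}.

{7,8}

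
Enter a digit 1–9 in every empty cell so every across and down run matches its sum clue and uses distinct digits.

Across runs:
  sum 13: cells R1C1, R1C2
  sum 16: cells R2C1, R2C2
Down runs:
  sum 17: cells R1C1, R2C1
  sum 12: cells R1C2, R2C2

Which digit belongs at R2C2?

7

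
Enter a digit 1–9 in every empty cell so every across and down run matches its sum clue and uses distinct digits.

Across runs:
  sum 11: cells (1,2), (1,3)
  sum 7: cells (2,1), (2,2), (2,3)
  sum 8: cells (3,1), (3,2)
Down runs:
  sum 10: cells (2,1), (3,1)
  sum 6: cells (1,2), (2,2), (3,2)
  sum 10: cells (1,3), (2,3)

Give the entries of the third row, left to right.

6, 2

7 in 3 cells must be {1,2,4}; 6 in 3 cells must be {1,2,3}.
Nothing is forced directly, so branch on (1,2), whose candidates are 2 or 3. If (1,2) = 2: that forces (1,3) = 9, (2,2) = 1, after which (2,3) would have to be in {2,4} for the 7 across but in {1} for the 10 down — contradiction. So (1,2) = 3.
(1,3) = 11 − 3 = 8 completes the 11 across.
(2,3) = 10 − 8 = 2 completes the 10 down.
(2,2) = 1: the only remaining digit allowed by both the 7 across and the 6 down.
(3,2) = 6 − 4 = 2 completes the 6 down.
(2,1) = 7 − 3 = 4 completes the 7 across.
(3,1) = 8 − 2 = 6 completes the 8 across.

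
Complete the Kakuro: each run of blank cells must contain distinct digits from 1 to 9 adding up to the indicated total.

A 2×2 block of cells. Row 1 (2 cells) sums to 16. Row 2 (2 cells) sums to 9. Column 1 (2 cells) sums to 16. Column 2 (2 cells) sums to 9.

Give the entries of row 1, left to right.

16 in 2 cells must be {7,9}.
The 16 across and the 9 down share only 7, so (1,2) = 7.
The 9 across and the 16 down share only 7, so (2,1) = 7.
(2,2) = 9 − 7 = 2 completes the 9 across.
(1,1) = 16 − 7 = 9 completes the 16 across.

9, 7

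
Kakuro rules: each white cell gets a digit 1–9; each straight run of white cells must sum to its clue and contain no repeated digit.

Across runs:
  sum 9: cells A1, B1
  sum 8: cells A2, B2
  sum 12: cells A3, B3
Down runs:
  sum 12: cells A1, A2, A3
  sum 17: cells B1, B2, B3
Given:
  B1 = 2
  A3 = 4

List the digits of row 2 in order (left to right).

A1 = 9 − 2 = 7 completes the 9 across.
A2 = 12 − 11 = 1 completes the 12 down.
B2 = 8 − 1 = 7 completes the 8 across.
B3 = 12 − 4 = 8 completes the 12 across.

1 7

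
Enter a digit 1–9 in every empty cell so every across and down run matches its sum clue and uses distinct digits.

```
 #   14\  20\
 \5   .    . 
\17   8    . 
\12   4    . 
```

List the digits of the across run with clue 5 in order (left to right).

2 3

17 in 2 cells must be {8,9}.
R1C1 = 14 − 12 = 2 completes the 14 down.
R1C2 = 5 − 2 = 3 completes the 5 across.
R2C2 = 17 − 8 = 9 completes the 17 across.
R3C2 = 12 − 4 = 8 completes the 12 across.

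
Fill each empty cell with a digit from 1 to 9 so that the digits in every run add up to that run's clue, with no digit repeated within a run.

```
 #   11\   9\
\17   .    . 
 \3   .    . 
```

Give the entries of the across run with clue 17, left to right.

9 8

17 in 2 cells must be {8,9}; 3 in 2 cells must be {1,2}.
The 17 across and the 9 down share only 8, so R1C2 = 8.
The 3 across and the 11 down share only 2, so R2C1 = 2.
R2C2 = 3 − 2 = 1 completes the 3 across.
R1C1 = 17 − 8 = 9 completes the 17 across.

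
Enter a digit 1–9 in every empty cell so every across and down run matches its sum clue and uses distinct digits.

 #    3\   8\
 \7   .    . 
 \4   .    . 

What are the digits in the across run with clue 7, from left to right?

4 in 2 cells must be {1,3}; 3 in 2 cells must be {1,2}.
The 4 across and the 3 down share only 1, so R2C1 = 1.
R2C2 = 4 − 1 = 3 completes the 4 across.
R1C1 = 3 − 1 = 2 completes the 3 down.
R1C2 = 7 − 2 = 5 completes the 7 across.

2, 5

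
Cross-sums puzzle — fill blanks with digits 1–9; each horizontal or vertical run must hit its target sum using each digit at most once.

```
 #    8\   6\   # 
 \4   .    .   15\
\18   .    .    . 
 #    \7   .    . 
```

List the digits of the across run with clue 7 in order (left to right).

1 6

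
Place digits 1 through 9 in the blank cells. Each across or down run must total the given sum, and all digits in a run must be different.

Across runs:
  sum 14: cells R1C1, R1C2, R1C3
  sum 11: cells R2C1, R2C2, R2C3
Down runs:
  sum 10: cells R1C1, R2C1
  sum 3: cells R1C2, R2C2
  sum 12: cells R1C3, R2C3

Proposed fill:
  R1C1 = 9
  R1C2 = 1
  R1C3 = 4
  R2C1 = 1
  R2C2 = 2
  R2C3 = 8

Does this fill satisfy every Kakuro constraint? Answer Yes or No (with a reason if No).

Yes

Across: 9+1+4=14; 1+2+8=11. Down: 9+1=10; 1+2=3; 4+8=12. No digit repeats within any run.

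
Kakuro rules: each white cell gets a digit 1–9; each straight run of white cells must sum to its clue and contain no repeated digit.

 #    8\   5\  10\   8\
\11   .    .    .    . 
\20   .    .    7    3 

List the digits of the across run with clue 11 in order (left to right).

11 in 4 cells must be {1,2,3,5}.
R1C3 = 10 − 7 = 3 completes the 10 down.
R1C4 = 8 − 3 = 5 completes the 8 down.
No cell is forced outright now. R1C1 can only be 1 or 2 (the digits allowed by both its 11 across and its 8 down). If R1C1 = 1: that forces R1C2 = 2, after which R2C1 would have to be in {1,2,4,6,8,9} for the 20 across but in {7} for the 8 down — contradiction. So R1C1 = 2.
R1C2 = 11 − 10 = 1 completes the 11 across.
R2C1 = 8 − 2 = 6 completes the 8 down.
R2C2 = 20 − 16 = 4 completes the 20 across.

2 1 3 5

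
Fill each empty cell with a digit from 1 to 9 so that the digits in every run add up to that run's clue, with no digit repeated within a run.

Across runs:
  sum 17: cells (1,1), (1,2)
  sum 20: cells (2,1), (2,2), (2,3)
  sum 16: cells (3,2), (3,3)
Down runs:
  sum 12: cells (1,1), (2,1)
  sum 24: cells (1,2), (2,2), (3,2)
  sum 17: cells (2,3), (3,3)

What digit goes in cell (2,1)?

3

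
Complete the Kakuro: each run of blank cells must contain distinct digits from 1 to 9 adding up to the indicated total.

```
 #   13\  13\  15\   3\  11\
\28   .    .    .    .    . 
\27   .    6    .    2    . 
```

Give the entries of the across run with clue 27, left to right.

3 in 2 cells must be {1,2}.
R1C2 = 13 − 6 = 7 completes the 13 down.
R1C4 = 3 − 2 = 1 completes the 3 down.
No cell is forced outright now. R1C3 can only be 6 or 8 or 9 (the digits allowed by both its 28 across and its 15 down). If R1C3 = 6: that forces R2C3 = 9, R2C1 = 7, R2C5 = 3, after which R1C1 would have to be in {5,9} for the 28 across but in {6} for the 13 down — contradiction. If R1C3 = 9: then R2C3 would have to be in {3,4,7,8,9} for the 27 across but in {6} for the 15 down — contradiction. So R1C3 = 8.
Given what's placed, R1C1 must be 9 to fit the 28 across and 13 down.
R1C5 = 28 − 25 = 3 completes the 28 across.
R2C1 = 13 − 9 = 4 completes the 13 down.
R2C3 = 15 − 8 = 7 completes the 15 down.
R2C5 = 27 − 19 = 8 completes the 27 across.

4 6 7 2 8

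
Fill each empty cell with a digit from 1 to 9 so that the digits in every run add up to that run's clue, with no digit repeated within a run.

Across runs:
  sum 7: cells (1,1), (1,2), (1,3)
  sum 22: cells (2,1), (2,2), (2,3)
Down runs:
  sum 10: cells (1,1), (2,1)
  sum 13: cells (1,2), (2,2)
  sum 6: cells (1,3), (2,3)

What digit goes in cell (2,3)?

5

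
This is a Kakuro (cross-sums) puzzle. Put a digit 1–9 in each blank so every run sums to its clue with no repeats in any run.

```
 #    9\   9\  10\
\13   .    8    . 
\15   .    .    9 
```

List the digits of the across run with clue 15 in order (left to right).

R1C3 = 10 − 9 = 1 completes the 10 down.
R2C2 = 9 − 8 = 1 completes the 9 down.
R1C1 = 13 − 9 = 4 completes the 13 across.
R2C1 = 15 − 10 = 5 completes the 15 across.

5 1 9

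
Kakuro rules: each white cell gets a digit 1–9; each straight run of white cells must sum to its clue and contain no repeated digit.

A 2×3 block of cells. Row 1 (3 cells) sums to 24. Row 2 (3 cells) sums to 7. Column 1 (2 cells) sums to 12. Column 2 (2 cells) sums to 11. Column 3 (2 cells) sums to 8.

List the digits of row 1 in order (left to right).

8 9 7

24 in 3 cells must be {7,8,9}; 7 in 3 cells must be {1,2,4}.
The 24 across and the 8 down share only 7, so (1,3) = 7.
The 7 across and the 12 down share only 4, so (2,1) = 4.
(2,2) = 2: the only remaining digit allowed by both the 7 across and the 11 down.
(2,3) = 7 − 6 = 1 completes the 7 across.
(1,1) = 12 − 4 = 8 completes the 12 down.
(1,2) = 24 − 15 = 9 completes the 24 across.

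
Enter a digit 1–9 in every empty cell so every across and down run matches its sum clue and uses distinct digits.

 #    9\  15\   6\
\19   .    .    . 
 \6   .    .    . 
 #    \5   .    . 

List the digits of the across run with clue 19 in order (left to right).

6 in 3 cells must be {1,2,3}.
Nothing is forced directly, so branch on R1C3, whose candidates are 2 or 3. If R1C3 = 3: that forces R1C1 = 7, R1C2 = 9, R2C1 = 2, R2C2 = 1, after which R2C3 would have to be in {3} for the 6 across but in {1,2} for the 6 down — contradiction. So R1C3 = 2.
Given what's placed, R1C1 must be 8 to fit the 19 across and 9 down.
R1C2 = 19 − 10 = 9 completes the 19 across.

8, 9, 2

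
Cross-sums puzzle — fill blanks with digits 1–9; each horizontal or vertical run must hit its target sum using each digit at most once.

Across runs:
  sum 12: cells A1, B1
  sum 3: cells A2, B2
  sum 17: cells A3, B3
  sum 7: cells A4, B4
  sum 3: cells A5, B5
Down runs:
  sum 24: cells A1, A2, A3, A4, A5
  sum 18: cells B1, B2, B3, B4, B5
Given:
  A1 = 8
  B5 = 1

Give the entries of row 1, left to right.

3 in 2 cells must be {1,2}; 17 in 2 cells must be {8,9}.
B1 = 12 − 8 = 4 completes the 12 across.

8 4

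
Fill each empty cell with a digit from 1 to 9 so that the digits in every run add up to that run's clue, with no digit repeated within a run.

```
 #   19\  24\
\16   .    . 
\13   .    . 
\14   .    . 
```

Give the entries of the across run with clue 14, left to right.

16 in 2 cells must be {7,9}; 24 in 3 cells must be {7,8,9}.
Nothing is forced directly, so branch on R1C1, whose candidates are 7 or 9. If R1C1 = 7: that forces R1C2 = 9, R3C2 = 8, R2C2 = 7, after which R3C1 would have to be in {6} for the 14 across but in {3,4,8,9} for the 19 down — contradiction. So R1C1 = 9.
R1C2 = 16 − 9 = 7 completes the 16 across.
Nothing is forced directly, so branch on R2C2, whose candidates are 8 or 9. If R2C2 = 8: then R2C1 would have to be in {5} for the 13 across but in {2,3,4,6,7,8} for the 19 down — contradiction. So R2C2 = 9.
R2C1 = 13 − 9 = 4 completes the 13 across.
R3C1 = 19 − 13 = 6 completes the 19 down.
R3C2 = 14 − 6 = 8 completes the 14 across.

6 8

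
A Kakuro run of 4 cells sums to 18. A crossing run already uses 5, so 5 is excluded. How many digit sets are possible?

4 distinct digits from 1–9 sum between 10 and 30.
Dropping sets that contain 5.
Enumerating: {1,2,6,9}, {1,2,7,8}, {1,3,6,8}, {1,4,6,7}, {2,3,4,9}, {2,3,6,7}.

6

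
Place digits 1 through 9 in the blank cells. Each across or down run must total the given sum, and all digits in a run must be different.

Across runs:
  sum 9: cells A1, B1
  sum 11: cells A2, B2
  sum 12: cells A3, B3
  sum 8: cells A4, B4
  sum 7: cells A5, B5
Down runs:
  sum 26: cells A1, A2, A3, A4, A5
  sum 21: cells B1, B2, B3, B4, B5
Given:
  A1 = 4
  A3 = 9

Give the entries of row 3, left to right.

9, 3

B1 = 9 − 4 = 5 completes the 9 across.
B3 = 12 − 9 = 3 completes the 12 across.
Nothing is forced directly, so branch on B5, whose candidates are 1 or 2 or 4. If B5 = 1: then B4 would have to be in {1,2,3,5,6,7} for the 8 across but in {4,8} for the 21 down — contradiction. If B5 = 4: that forces A5 = 3, A4 = 2, after which B4 would have to be in {6} for the 8 across but in {1,2,7,8} for the 21 down — contradiction. So B5 = 2.
B4 = 7: the only remaining digit allowed by both the 8 across and the 21 down.
A5 = 7 − 2 = 5 completes the 7 across.
B2 = 21 − 17 = 4 completes the 21 down.
A4 = 8 − 7 = 1 completes the 8 across.
A2 = 11 − 4 = 7 completes the 11 across.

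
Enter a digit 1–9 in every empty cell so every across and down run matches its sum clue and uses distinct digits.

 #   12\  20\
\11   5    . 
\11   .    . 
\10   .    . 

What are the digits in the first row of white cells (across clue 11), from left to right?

5 6

R1C2 = 11 − 5 = 6 completes the 11 across.
Given what's placed, R3C2 must be 9 to fit the 10 across and 20 down.
R2C2 = 20 − 15 = 5 completes the 20 down.
R3C1 = 10 − 9 = 1 completes the 10 across.
R2C1 = 11 − 5 = 6 completes the 11 across.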